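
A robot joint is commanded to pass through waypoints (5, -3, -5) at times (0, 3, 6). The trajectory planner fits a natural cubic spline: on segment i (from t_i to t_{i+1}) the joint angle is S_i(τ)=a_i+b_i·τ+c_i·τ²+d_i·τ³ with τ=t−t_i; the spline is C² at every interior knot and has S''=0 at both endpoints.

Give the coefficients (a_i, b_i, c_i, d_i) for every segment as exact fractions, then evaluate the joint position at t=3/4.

  seg 0: a=5 b=-19/6 c=0 d=1/18
  seg 1: a=-3 b=-5/3 c=1/2 d=-1/18
S(3/4) = 339/128

Δ: Δ0=-8/3, Δ1=-2/3
row 1: diag=12, rhs=12; c'=1/4, d'=1
back: M1=1
M: M0=0, M1=1, M2=0
seg 0: a=5, c=M0/2=0, d=(M1−M0)/(6·3)=1/18, b=Δ0−h0·(2M0+M1)/6=-19/6
seg 1: a=-3, c=M1/2=1/2, d=(M2−M1)/(6·3)=-1/18, b=Δ1−h1·(2M1+M2)/6=-5/3
t_q=3/4 → seg 0, τ=3/4; S=5+-19/6·τ+0·τ²+1/18·τ³=339/128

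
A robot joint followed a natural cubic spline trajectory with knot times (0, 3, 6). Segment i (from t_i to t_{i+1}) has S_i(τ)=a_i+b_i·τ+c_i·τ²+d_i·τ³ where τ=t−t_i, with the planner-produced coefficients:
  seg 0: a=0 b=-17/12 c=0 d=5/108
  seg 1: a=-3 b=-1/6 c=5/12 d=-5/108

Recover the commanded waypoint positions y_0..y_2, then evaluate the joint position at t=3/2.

y_0=0 y_1=-3 y_2=-1
S(3/2) = -63/32

y_0 = S_0(0) = a_0 = 0
y_1 = S_1(0) = a_1 = -3
y_2 = S_1(3) = -1
t_q=3/2 is in segment 0 (τ=3/2); S_0(τ)=-63/32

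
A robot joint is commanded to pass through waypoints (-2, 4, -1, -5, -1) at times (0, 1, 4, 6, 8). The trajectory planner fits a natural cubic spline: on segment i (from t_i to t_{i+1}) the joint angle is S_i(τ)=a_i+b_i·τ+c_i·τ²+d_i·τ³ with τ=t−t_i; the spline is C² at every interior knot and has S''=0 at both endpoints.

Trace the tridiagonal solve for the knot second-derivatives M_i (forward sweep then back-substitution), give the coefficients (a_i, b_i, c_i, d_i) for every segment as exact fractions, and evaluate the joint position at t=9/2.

Δ: Δ0=6, Δ1=-5/3, Δ2=-2, Δ3=2
row 1: diag=8, rhs=-46; c'=3/8, d'=-23/4
row 2: denom=10−3·3/8=71/8; d'=(-2−3·-23/4)/(71/8)=122/71
row 3: denom=8−2·16/71=536/71; d'=(24−2·122/71)/(536/71)=365/134
back: M3=365/134
back: M2=122/71−16/71·365/134=74/67
back: M1=-23/4−3/8·74/67=-413/67
M: M0=0, M1=-413/67, M2=74/67, M3=365/134, M4=0
seg 0: a=-2, c=M0/2=0, d=(M1−M0)/(6·1)=-413/402, b=Δ0−h0·(2M0+M1)/6=2825/402
seg 1: a=4, c=M1/2=-413/134, d=(M2−M1)/(6·3)=487/1206, b=Δ1−h1·(2M1+M2)/6=793/201
seg 2: a=-1, c=M2/2=37/67, d=(M3−M2)/(6·2)=217/1608, b=Δ2−h2·(2M2+M3)/6=-1465/402
seg 3: a=-5, c=M3/2=365/268, d=(M4−M3)/(6·2)=-365/1608, b=Δ3−h3·(2M3+M4)/6=37/201
t_q=9/2 → seg 2, τ=1/2; S=-1+-1465/402·τ+37/67·τ²+217/1608·τ³=-11437/4288

  seg 0: a=-2 b=2825/402 c=0 d=-413/402
  seg 1: a=4 b=793/201 c=-413/134 d=487/1206
  seg 2: a=-1 b=-1465/402 c=37/67 d=217/1608
  seg 3: a=-5 b=37/201 c=365/268 d=-365/1608
S(9/2) = -11437/4288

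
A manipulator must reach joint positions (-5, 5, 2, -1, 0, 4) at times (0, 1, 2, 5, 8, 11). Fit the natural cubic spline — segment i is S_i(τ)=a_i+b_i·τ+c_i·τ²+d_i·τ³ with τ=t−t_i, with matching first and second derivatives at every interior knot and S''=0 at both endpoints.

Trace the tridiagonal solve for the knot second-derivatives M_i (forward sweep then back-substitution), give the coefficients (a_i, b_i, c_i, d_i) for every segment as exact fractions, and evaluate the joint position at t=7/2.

  seg 0: a=-5 b=16799/1251 c=0 d=-4289/1251
  seg 1: a=5 b=3932/1251 c=-4289/417 d=5182/1251
  seg 2: a=2 b=-6256/1251 c=893/417 d=-3032/11259
  seg 3: a=-1 b=722/1251 c=-353/1251 d=754/11259
  seg 4: a=0 b=866/1251 c=401/1251 d=-401/11259
S(7/2) = -885/556

Δ: Δ0=10, Δ1=-3, Δ2=-1, Δ3=1/3, Δ4=4/3
row 1: diag=4, rhs=-78; c'=1/4, d'=-39/2
row 2: denom=8−1·1/4=31/4; d'=(12−1·-39/2)/(31/4)=126/31
row 3: denom=12−3·12/31=336/31; d'=(8−3·126/31)/(336/31)=-65/168
row 4: denom=12−3·31/112=1251/112; d'=(6−3·-65/168)/(1251/112)=802/1251
back: M4=802/1251
back: M3=-65/168−31/112·802/1251=-706/1251
back: M2=126/31−12/31·-706/1251=1786/417
back: M1=-39/2−1/4·1786/417=-8578/417
M: M0=0, M1=-8578/417, M2=1786/417, M3=-706/1251, M4=802/1251, M5=0
seg 0: a=-5, c=M0/2=0, d=(M1−M0)/(6·1)=-4289/1251, b=Δ0−h0·(2M0+M1)/6=16799/1251
seg 1: a=5, c=M1/2=-4289/417, d=(M2−M1)/(6·1)=5182/1251, b=Δ1−h1·(2M1+M2)/6=3932/1251
seg 2: a=2, c=M2/2=893/417, d=(M3−M2)/(6·3)=-3032/11259, b=Δ2−h2·(2M2+M3)/6=-6256/1251
seg 3: a=-1, c=M3/2=-353/1251, d=(M4−M3)/(6·3)=754/11259, b=Δ3−h3·(2M3+M4)/6=722/1251
seg 4: a=0, c=M4/2=401/1251, d=(M5−M4)/(6·3)=-401/11259, b=Δ4−h4·(2M4+M5)/6=866/1251
t_q=7/2 → seg 2, τ=3/2; S=2+-6256/1251·τ+893/417·τ²+-3032/11259·τ³=-885/556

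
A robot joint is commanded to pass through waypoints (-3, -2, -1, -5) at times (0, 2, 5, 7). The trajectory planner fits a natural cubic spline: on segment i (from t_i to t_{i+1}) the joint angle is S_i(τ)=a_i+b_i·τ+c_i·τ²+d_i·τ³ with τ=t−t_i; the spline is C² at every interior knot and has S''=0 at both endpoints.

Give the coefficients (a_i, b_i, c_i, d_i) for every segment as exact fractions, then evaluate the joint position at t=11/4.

Δ: Δ0=1/2, Δ1=1/3, Δ2=-2
row 1: diag=10, rhs=-1; c'=3/10, d'=-1/10
row 2: denom=10−3·3/10=91/10; d'=(-14−3·-1/10)/(91/10)=-137/91
back: M2=-137/91
back: M1=-1/10−3/10·-137/91=32/91
M: M0=0, M1=32/91, M2=-137/91, M3=0
seg 0: a=-3, c=M0/2=0, d=(M1−M0)/(6·2)=8/273, b=Δ0−h0·(2M0+M1)/6=209/546
seg 1: a=-2, c=M1/2=16/91, d=(M2−M1)/(6·3)=-13/126, b=Δ1−h1·(2M1+M2)/6=401/546
seg 2: a=-1, c=M2/2=-137/182, d=(M3−M2)/(6·2)=137/1092, b=Δ2−h2·(2M2+M3)/6=-272/273
t_q=11/4 → seg 1, τ=3/4; S=-2+401/546·τ+16/91·τ²+-13/126·τ³=-16235/11648

  seg 0: a=-3 b=209/546 c=0 d=8/273
  seg 1: a=-2 b=401/546 c=16/91 d=-13/126
  seg 2: a=-1 b=-272/273 c=-137/182 d=137/1092
S(11/4) = -16235/11648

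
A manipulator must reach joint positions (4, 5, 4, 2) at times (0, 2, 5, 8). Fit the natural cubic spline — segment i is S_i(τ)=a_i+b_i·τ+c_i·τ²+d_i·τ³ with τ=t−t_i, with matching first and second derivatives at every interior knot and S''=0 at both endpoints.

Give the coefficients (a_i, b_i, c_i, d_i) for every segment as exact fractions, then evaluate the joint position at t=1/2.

Δ: Δ0=1/2, Δ1=-1/3, Δ2=-2/3
row 1: diag=10, rhs=-5; c'=3/10, d'=-1/2
row 2: denom=12−3·3/10=111/10; d'=(-2−3·-1/2)/(111/10)=-5/111
back: M2=-5/111
back: M1=-1/2−3/10·-5/111=-18/37
M: M0=0, M1=-18/37, M2=-5/111, M3=0
seg 0: a=4, c=M0/2=0, d=(M1−M0)/(6·2)=-3/74, b=Δ0−h0·(2M0+M1)/6=49/74
seg 1: a=5, c=M1/2=-9/37, d=(M2−M1)/(6·3)=49/1998, b=Δ1−h1·(2M1+M2)/6=13/74
seg 2: a=4, c=M2/2=-5/222, d=(M3−M2)/(6·3)=5/1998, b=Δ2−h2·(2M2+M3)/6=-23/37
t_q=1/2 → seg 0, τ=1/2; S=4+49/74·τ+0·τ²+-3/74·τ³=2561/592

  seg 0: a=4 b=49/74 c=0 d=-3/74
  seg 1: a=5 b=13/74 c=-9/37 d=49/1998
  seg 2: a=4 b=-23/37 c=-5/222 d=5/1998
S(1/2) = 2561/592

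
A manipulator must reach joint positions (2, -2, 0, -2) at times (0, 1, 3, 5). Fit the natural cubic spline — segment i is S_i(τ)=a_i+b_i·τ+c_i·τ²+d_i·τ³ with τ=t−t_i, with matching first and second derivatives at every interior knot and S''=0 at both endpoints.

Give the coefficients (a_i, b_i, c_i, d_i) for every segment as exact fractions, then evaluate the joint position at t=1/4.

Δ: Δ0=-4, Δ1=1, Δ2=-1
row 1: diag=6, rhs=30; c'=1/3, d'=5
row 2: denom=8−2·1/3=22/3; d'=(-12−2·5)/(22/3)=-3
back: M2=-3
back: M1=5−1/3·-3=6
M: M0=0, M1=6, M2=-3, M3=0
seg 0: a=2, c=M0/2=0, d=(M1−M0)/(6·1)=1, b=Δ0−h0·(2M0+M1)/6=-5
seg 1: a=-2, c=M1/2=3, d=(M2−M1)/(6·2)=-3/4, b=Δ1−h1·(2M1+M2)/6=-2
seg 2: a=0, c=M2/2=-3/2, d=(M3−M2)/(6·2)=1/4, b=Δ2−h2·(2M2+M3)/6=1
t_q=1/4 → seg 0, τ=1/4; S=2+-5·τ+0·τ²+1·τ³=49/64

  seg 0: a=2 b=-5 c=0 d=1
  seg 1: a=-2 b=-2 c=3 d=-3/4
  seg 2: a=0 b=1 c=-3/2 d=1/4
S(1/4) = 49/64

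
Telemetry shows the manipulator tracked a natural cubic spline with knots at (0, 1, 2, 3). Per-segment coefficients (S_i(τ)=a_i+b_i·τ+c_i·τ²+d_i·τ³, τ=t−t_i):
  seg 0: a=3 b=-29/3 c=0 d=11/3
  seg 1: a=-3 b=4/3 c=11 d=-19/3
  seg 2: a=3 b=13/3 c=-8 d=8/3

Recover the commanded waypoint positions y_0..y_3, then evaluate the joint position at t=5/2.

y_0=3 y_1=-3 y_2=3 y_3=2
S(5/2) = 7/2

y_0 = S_0(0) = a_0 = 3
y_1 = S_1(0) = a_1 = -3
y_2 = S_2(0) = a_2 = 3
y_3 = S_2(1) = 2
t_q=5/2 is in segment 2 (τ=1/2); S_2(τ)=7/2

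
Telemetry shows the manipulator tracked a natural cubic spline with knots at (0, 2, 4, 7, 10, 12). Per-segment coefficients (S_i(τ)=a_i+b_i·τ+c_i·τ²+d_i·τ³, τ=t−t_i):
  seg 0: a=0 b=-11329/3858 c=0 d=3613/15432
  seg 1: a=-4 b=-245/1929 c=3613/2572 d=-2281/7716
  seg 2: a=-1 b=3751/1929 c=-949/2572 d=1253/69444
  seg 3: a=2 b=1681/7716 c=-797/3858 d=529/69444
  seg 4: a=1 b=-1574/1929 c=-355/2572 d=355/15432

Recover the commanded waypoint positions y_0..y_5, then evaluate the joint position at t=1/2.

y_0 = S_0(0) = a_0 = 0
y_1 = S_1(0) = a_1 = -4
y_2 = S_2(0) = a_2 = -1
y_3 = S_3(0) = a_3 = 2
y_4 = S_4(0) = a_4 = 1
y_5 = S_4(2) = -1
t_q=1/2 is in segment 0 (τ=1/2); S_0(τ)=-59217/41152

y_0=0 y_1=-4 y_2=-1 y_3=2 y_4=1 y_5=-1
S(1/2) = -59217/41152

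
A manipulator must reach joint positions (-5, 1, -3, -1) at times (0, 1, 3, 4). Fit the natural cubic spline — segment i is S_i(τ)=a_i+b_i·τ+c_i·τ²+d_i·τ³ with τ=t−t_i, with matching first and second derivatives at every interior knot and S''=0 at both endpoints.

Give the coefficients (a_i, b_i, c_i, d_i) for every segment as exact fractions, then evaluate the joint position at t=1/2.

Δ: Δ0=6, Δ1=-2, Δ2=2
row 1: diag=6, rhs=-48; c'=1/3, d'=-8
row 2: denom=6−2·1/3=16/3; d'=(24−2·-8)/(16/3)=15/2
back: M2=15/2
back: M1=-8−1/3·15/2=-21/2
M: M0=0, M1=-21/2, M2=15/2, M3=0
seg 0: a=-5, c=M0/2=0, d=(M1−M0)/(6·1)=-7/4, b=Δ0−h0·(2M0+M1)/6=31/4
seg 1: a=1, c=M1/2=-21/4, d=(M2−M1)/(6·2)=3/2, b=Δ1−h1·(2M1+M2)/6=5/2
seg 2: a=-3, c=M2/2=15/4, d=(M3−M2)/(6·1)=-5/4, b=Δ2−h2·(2M2+M3)/6=-1/2
t_q=1/2 → seg 0, τ=1/2; S=-5+31/4·τ+0·τ²+-7/4·τ³=-43/32

  seg 0: a=-5 b=31/4 c=0 d=-7/4
  seg 1: a=1 b=5/2 c=-21/4 d=3/2
  seg 2: a=-3 b=-1/2 c=15/4 d=-5/4
S(1/2) = -43/32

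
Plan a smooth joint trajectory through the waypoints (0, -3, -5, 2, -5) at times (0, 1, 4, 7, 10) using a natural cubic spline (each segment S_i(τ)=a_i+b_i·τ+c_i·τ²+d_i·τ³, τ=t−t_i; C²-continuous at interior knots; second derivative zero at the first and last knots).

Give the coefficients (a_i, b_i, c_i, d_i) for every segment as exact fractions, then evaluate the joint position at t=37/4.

Δ: Δ0=-3, Δ1=-2/3, Δ2=7/3, Δ3=-7/3
row 1: diag=8, rhs=14; c'=3/8, d'=7/4
row 2: denom=12−3·3/8=87/8; d'=(18−3·7/4)/(87/8)=34/29
row 3: denom=12−3·8/29=324/29; d'=(-28−3·34/29)/(324/29)=-457/162
back: M3=-457/162
back: M2=34/29−8/29·-457/162=158/81
back: M1=7/4−3/8·158/81=55/54
M: M0=0, M1=55/54, M2=158/81, M3=-457/162, M4=0
seg 0: a=0, c=M0/2=0, d=(M1−M0)/(6·1)=55/324, b=Δ0−h0·(2M0+M1)/6=-1027/324
seg 1: a=-3, c=M1/2=55/108, d=(M2−M1)/(6·3)=151/2916, b=Δ1−h1·(2M1+M2)/6=-431/162
seg 2: a=-5, c=M2/2=79/81, d=(M3−M2)/(6·3)=-773/2916, b=Δ2−h2·(2M2+M3)/6=581/324
seg 3: a=2, c=M3/2=-457/324, d=(M4−M3)/(6·3)=457/2916, b=Δ3−h3·(2M3+M4)/6=79/162
t_q=37/4 → seg 3, τ=9/4; S=2+79/162·τ+-457/324·τ²+457/2916·τ³=-5203/2304

  seg 0: a=0 b=-1027/324 c=0 d=55/324
  seg 1: a=-3 b=-431/162 c=55/108 d=151/2916
  seg 2: a=-5 b=581/324 c=79/81 d=-773/2916
  seg 3: a=2 b=79/162 c=-457/324 d=457/2916
S(37/4) = -5203/2304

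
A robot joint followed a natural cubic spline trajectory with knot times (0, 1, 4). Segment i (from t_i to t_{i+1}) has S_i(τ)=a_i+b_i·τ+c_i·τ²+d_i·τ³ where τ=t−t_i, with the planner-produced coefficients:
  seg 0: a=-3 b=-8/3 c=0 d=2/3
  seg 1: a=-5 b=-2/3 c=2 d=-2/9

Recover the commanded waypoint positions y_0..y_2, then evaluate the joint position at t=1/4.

y_0 = S_0(0) = a_0 = -3
y_1 = S_1(0) = a_1 = -5
y_2 = S_1(3) = 5
t_q=1/4 is in segment 0 (τ=1/4); S_0(τ)=-117/32

y_0=-3 y_1=-5 y_2=5
S(1/4) = -117/32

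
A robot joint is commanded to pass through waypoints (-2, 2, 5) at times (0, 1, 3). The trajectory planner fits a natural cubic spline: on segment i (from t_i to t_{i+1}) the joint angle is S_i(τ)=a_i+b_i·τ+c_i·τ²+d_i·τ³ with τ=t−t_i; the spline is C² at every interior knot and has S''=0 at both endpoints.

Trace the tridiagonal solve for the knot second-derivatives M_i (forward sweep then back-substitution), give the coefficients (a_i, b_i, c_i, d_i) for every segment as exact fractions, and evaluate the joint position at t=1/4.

  seg 0: a=-2 b=53/12 c=0 d=-5/12
  seg 1: a=2 b=19/6 c=-5/4 d=5/24
S(1/4) = -231/256

Δ: Δ0=4, Δ1=3/2
row 1: diag=6, rhs=-15; c'=1/3, d'=-5/2
back: M1=-5/2
M: M0=0, M1=-5/2, M2=0
seg 0: a=-2, c=M0/2=0, d=(M1−M0)/(6·1)=-5/12, b=Δ0−h0·(2M0+M1)/6=53/12
seg 1: a=2, c=M1/2=-5/4, d=(M2−M1)/(6·2)=5/24, b=Δ1−h1·(2M1+M2)/6=19/6
t_q=1/4 → seg 0, τ=1/4; S=-2+53/12·τ+0·τ²+-5/12·τ³=-231/256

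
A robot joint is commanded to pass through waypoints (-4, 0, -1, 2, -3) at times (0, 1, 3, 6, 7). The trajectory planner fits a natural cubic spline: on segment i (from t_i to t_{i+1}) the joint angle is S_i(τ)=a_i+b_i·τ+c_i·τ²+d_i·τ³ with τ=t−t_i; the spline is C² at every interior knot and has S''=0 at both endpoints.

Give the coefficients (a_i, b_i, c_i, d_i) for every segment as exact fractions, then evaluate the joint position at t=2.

  seg 0: a=-4 b=3911/788 c=0 d=-759/788
  seg 1: a=0 b=817/394 c=-2277/788 d=1263/1576
  seg 2: a=-1 b=26/197 c=378/197 d=-107/197
  seg 3: a=2 b=-595/197 c=-585/197 d=195/197
S(2) = -23/1576

Δ: Δ0=4, Δ1=-1/2, Δ2=1, Δ3=-5
row 1: diag=6, rhs=-27; c'=1/3, d'=-9/2
row 2: denom=10−2·1/3=28/3; d'=(9−2·-9/2)/(28/3)=27/14
row 3: denom=8−3·9/28=197/28; d'=(-36−3·27/14)/(197/28)=-1170/197
back: M3=-1170/197
back: M2=27/14−9/28·-1170/197=756/197
back: M1=-9/2−1/3·756/197=-2277/394
M: M0=0, M1=-2277/394, M2=756/197, M3=-1170/197, M4=0
seg 0: a=-4, c=M0/2=0, d=(M1−M0)/(6·1)=-759/788, b=Δ0−h0·(2M0+M1)/6=3911/788
seg 1: a=0, c=M1/2=-2277/788, d=(M2−M1)/(6·2)=1263/1576, b=Δ1−h1·(2M1+M2)/6=817/394
seg 2: a=-1, c=M2/2=378/197, d=(M3−M2)/(6·3)=-107/197, b=Δ2−h2·(2M2+M3)/6=26/197
seg 3: a=2, c=M3/2=-585/197, d=(M4−M3)/(6·1)=195/197, b=Δ3−h3·(2M3+M4)/6=-595/197
t_q=2 → seg 1, τ=1; S=0+817/394·τ+-2277/788·τ²+1263/1576·τ³=-23/1576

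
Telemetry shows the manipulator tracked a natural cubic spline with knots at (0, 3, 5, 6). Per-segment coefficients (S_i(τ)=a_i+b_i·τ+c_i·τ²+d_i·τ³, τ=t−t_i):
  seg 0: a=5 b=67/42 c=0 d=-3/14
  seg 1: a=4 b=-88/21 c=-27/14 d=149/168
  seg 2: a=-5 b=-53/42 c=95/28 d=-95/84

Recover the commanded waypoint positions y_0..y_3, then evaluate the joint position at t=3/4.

y_0 = S_0(0) = a_0 = 5
y_1 = S_1(0) = a_1 = 4
y_2 = S_2(0) = a_2 = -5
y_3 = S_2(1) = -4
t_q=3/4 is in segment 0 (τ=3/4); S_0(τ)=5471/896

y_0=5 y_1=4 y_2=-5 y_3=-4
S(3/4) = 5471/896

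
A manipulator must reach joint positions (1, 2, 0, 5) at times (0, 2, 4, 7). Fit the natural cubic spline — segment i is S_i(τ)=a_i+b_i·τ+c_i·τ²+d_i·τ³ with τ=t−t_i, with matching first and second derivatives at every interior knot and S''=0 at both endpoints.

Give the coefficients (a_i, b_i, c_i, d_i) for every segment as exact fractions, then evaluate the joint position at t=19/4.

  seg 0: a=1 b=59/57 c=0 d=-61/456
  seg 1: a=2 b=-65/114 c=-61/76 d=67/228
  seg 2: a=0 b=-29/114 c=73/76 d=-73/684
S(19/4) = 1481/4864

Δ: Δ0=1/2, Δ1=-1, Δ2=5/3
row 1: diag=8, rhs=-9; c'=1/4, d'=-9/8
row 2: denom=10−2·1/4=19/2; d'=(16−2·-9/8)/(19/2)=73/38
back: M2=73/38
back: M1=-9/8−1/4·73/38=-61/38
M: M0=0, M1=-61/38, M2=73/38, M3=0
seg 0: a=1, c=M0/2=0, d=(M1−M0)/(6·2)=-61/456, b=Δ0−h0·(2M0+M1)/6=59/57
seg 1: a=2, c=M1/2=-61/76, d=(M2−M1)/(6·2)=67/228, b=Δ1−h1·(2M1+M2)/6=-65/114
seg 2: a=0, c=M2/2=73/76, d=(M3−M2)/(6·3)=-73/684, b=Δ2−h2·(2M2+M3)/6=-29/114
t_q=19/4 → seg 2, τ=3/4; S=0+-29/114·τ+73/76·τ²+-73/684·τ³=1481/4864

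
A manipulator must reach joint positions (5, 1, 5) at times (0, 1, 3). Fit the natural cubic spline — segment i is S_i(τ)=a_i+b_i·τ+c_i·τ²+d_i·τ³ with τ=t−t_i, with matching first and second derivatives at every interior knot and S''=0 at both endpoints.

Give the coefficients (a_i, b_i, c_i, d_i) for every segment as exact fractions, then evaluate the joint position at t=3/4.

Δ: Δ0=-4, Δ1=2
row 1: diag=6, rhs=36; c'=1/3, d'=6
back: M1=6
M: M0=0, M1=6, M2=0
seg 0: a=5, c=M0/2=0, d=(M1−M0)/(6·1)=1, b=Δ0−h0·(2M0+M1)/6=-5
seg 1: a=1, c=M1/2=3, d=(M2−M1)/(6·2)=-1/2, b=Δ1−h1·(2M1+M2)/6=-2
t_q=3/4 → seg 0, τ=3/4; S=5+-5·τ+0·τ²+1·τ³=107/64

  seg 0: a=5 b=-5 c=0 d=1
  seg 1: a=1 b=-2 c=3 d=-1/2
S(3/4) = 107/64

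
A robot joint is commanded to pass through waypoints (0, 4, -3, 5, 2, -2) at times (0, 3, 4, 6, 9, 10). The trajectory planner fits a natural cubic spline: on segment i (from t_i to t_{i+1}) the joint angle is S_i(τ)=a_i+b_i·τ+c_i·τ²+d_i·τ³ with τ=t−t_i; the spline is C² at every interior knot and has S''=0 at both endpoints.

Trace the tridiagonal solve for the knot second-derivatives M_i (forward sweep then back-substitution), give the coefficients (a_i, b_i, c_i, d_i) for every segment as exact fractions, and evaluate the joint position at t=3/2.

  seg 0: a=0 b=16487/3081 c=0 d=-12379/27729
  seg 1: a=4 b=-20650/3081 c=-12379/3081 d=11462/3081
  seg 2: a=-3 b=-3674/1027 c=22007/3081 d=-5167/3081
  seg 3: a=5 b=1154/237 c=-8995/3081 d=8902/27729
  seg 4: a=2 b=-12262/3081 c=-31/1027 d=31/3081
S(3/2) = 53569/8216

Δ: Δ0=4/3, Δ1=-7, Δ2=4, Δ3=-1, Δ4=-4
row 1: diag=8, rhs=-50; c'=1/8, d'=-25/4
row 2: denom=6−1·1/8=47/8; d'=(66−1·-25/4)/(47/8)=578/47
row 3: denom=10−2·16/47=438/47; d'=(-30−2·578/47)/(438/47)=-1283/219
row 4: denom=8−3·47/146=1027/146; d'=(-18−3·-1283/219)/(1027/146)=-62/1027
back: M4=-62/1027
back: M3=-1283/219−47/146·-62/1027=-17990/3081
back: M2=578/47−16/47·-17990/3081=44014/3081
back: M1=-25/4−1/8·44014/3081=-24758/3081
M: M0=0, M1=-24758/3081, M2=44014/3081, M3=-17990/3081, M4=-62/1027, M5=0
seg 0: a=0, c=M0/2=0, d=(M1−M0)/(6·3)=-12379/27729, b=Δ0−h0·(2M0+M1)/6=16487/3081
seg 1: a=4, c=M1/2=-12379/3081, d=(M2−M1)/(6·1)=11462/3081, b=Δ1−h1·(2M1+M2)/6=-20650/3081
seg 2: a=-3, c=M2/2=22007/3081, d=(M3−M2)/(6·2)=-5167/3081, b=Δ2−h2·(2M2+M3)/6=-3674/1027
seg 3: a=5, c=M3/2=-8995/3081, d=(M4−M3)/(6·3)=8902/27729, b=Δ3−h3·(2M3+M4)/6=1154/237
seg 4: a=2, c=M4/2=-31/1027, d=(M5−M4)/(6·1)=31/3081, b=Δ4−h4·(2M4+M5)/6=-12262/3081
t_q=3/2 → seg 0, τ=3/2; S=0+16487/3081·τ+0·τ²+-12379/27729·τ³=53569/8216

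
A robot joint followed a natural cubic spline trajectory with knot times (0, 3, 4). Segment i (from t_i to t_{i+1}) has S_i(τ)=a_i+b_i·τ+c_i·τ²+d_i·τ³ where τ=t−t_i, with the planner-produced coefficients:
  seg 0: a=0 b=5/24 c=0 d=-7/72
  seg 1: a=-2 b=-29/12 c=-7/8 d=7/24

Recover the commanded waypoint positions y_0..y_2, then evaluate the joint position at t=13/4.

y_0 = S_0(0) = a_0 = 0
y_1 = S_1(0) = a_1 = -2
y_2 = S_1(1) = -5
t_q=13/4 is in segment 1 (τ=1/4); S_1(τ)=-1359/512

y_0=0 y_1=-2 y_2=-5
S(13/4) = -1359/512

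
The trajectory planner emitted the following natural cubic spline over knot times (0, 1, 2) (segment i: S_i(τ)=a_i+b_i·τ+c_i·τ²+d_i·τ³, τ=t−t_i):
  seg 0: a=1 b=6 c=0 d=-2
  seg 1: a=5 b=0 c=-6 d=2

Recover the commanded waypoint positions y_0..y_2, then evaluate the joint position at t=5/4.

y_0=1 y_1=5 y_2=1
S(5/4) = 149/32

y_0 = S_0(0) = a_0 = 1
y_1 = S_1(0) = a_1 = 5
y_2 = S_1(1) = 1
t_q=5/4 is in segment 1 (τ=1/4); S_1(τ)=149/32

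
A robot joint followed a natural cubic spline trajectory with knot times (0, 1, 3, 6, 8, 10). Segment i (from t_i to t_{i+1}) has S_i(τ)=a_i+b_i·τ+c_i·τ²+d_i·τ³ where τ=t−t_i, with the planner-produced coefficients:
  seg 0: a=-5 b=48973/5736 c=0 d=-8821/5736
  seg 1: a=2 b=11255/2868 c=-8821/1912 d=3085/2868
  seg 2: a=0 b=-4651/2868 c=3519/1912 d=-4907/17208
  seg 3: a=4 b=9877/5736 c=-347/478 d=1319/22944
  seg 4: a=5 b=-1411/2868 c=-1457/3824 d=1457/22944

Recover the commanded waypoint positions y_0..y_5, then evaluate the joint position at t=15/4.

y_0 = S_0(0) = a_0 = -5
y_1 = S_1(0) = a_1 = 2
y_2 = S_2(0) = a_2 = 0
y_3 = S_3(0) = a_3 = 4
y_4 = S_4(0) = a_4 = 5
y_5 = S_4(2) = 3
t_q=15/4 is in segment 2 (τ=3/4); S_2(τ)=-36869/122368

y_0=-5 y_1=2 y_2=0 y_3=4 y_4=5 y_5=3
S(15/4) = -36869/122368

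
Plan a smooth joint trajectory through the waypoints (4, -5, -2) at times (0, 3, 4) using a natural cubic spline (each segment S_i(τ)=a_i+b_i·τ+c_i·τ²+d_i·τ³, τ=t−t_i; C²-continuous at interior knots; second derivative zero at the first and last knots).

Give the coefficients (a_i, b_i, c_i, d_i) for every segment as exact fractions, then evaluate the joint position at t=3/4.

  seg 0: a=4 b=-21/4 c=0 d=1/4
  seg 1: a=-5 b=3/2 c=9/4 d=-3/4
S(3/4) = 43/256

Δ: Δ0=-3, Δ1=3
row 1: diag=8, rhs=36; c'=1/8, d'=9/2
back: M1=9/2
M: M0=0, M1=9/2, M2=0
seg 0: a=4, c=M0/2=0, d=(M1−M0)/(6·3)=1/4, b=Δ0−h0·(2M0+M1)/6=-21/4
seg 1: a=-5, c=M1/2=9/4, d=(M2−M1)/(6·1)=-3/4, b=Δ1−h1·(2M1+M2)/6=3/2
t_q=3/4 → seg 0, τ=3/4; S=4+-21/4·τ+0·τ²+1/4·τ³=43/256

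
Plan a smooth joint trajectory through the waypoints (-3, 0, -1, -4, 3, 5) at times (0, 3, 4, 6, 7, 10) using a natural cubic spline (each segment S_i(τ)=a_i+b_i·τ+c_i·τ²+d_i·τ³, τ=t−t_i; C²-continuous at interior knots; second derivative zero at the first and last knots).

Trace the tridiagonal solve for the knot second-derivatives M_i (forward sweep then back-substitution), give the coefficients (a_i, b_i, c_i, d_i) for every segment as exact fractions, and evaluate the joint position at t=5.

  seg 0: a=-3 b=839/558 c=0 d=-281/5022
  seg 1: a=0 b=-2/279 c=-281/558 d=-91/186
  seg 2: a=-1 b=-1385/558 c=-550/279 d=229/186
  seg 3: a=-4 b=2459/558 c=1511/279 d=-175/62
  seg 4: a=3 b=1889/279 c=-1703/558 d=1703/5022
S(5) = -38/9

Δ: Δ0=1, Δ1=-1, Δ2=-3/2, Δ3=7, Δ4=2/3
row 1: diag=8, rhs=-12; c'=1/8, d'=-3/2
row 2: denom=6−1·1/8=47/8; d'=(-3−1·-3/2)/(47/8)=-12/47
row 3: denom=6−2·16/47=250/47; d'=(51−2·-12/47)/(250/47)=2421/250
row 4: denom=8−1·47/250=1953/250; d'=(-38−1·2421/250)/(1953/250)=-1703/279
back: M4=-1703/279
back: M3=2421/250−47/250·-1703/279=3022/279
back: M2=-12/47−16/47·3022/279=-1100/279
back: M1=-3/2−1/8·-1100/279=-281/279
M: M0=0, M1=-281/279, M2=-1100/279, M3=3022/279, M4=-1703/279, M5=0
seg 0: a=-3, c=M0/2=0, d=(M1−M0)/(6·3)=-281/5022, b=Δ0−h0·(2M0+M1)/6=839/558
seg 1: a=0, c=M1/2=-281/558, d=(M2−M1)/(6·1)=-91/186, b=Δ1−h1·(2M1+M2)/6=-2/279
seg 2: a=-1, c=M2/2=-550/279, d=(M3−M2)/(6·2)=229/186, b=Δ2−h2·(2M2+M3)/6=-1385/558
seg 3: a=-4, c=M3/2=1511/279, d=(M4−M3)/(6·1)=-175/62, b=Δ3−h3·(2M3+M4)/6=2459/558
seg 4: a=3, c=M4/2=-1703/558, d=(M5−M4)/(6·3)=1703/5022, b=Δ4−h4·(2M4+M5)/6=1889/279
t_q=5 → seg 2, τ=1; S=-1+-1385/558·τ+-550/279·τ²+229/186·τ³=-38/9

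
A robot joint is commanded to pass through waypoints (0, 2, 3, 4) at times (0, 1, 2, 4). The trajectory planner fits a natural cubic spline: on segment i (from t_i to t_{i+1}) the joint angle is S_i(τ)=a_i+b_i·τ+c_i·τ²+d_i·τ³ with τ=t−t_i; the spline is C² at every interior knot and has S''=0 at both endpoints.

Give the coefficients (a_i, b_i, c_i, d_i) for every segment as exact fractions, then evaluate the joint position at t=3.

  seg 0: a=0 b=103/46 c=0 d=-11/46
  seg 1: a=2 b=35/23 c=-33/46 d=9/46
  seg 2: a=3 b=31/46 c=-3/23 d=1/46
S(3) = 82/23

Δ: Δ0=2, Δ1=1, Δ2=1/2
row 1: diag=4, rhs=-6; c'=1/4, d'=-3/2
row 2: denom=6−1·1/4=23/4; d'=(-3−1·-3/2)/(23/4)=-6/23
back: M2=-6/23
back: M1=-3/2−1/4·-6/23=-33/23
M: M0=0, M1=-33/23, M2=-6/23, M3=0
seg 0: a=0, c=M0/2=0, d=(M1−M0)/(6·1)=-11/46, b=Δ0−h0·(2M0+M1)/6=103/46
seg 1: a=2, c=M1/2=-33/46, d=(M2−M1)/(6·1)=9/46, b=Δ1−h1·(2M1+M2)/6=35/23
seg 2: a=3, c=M2/2=-3/23, d=(M3−M2)/(6·2)=1/46, b=Δ2−h2·(2M2+M3)/6=31/46
t_q=3 → seg 2, τ=1; S=3+31/46·τ+-3/23·τ²+1/46·τ³=82/23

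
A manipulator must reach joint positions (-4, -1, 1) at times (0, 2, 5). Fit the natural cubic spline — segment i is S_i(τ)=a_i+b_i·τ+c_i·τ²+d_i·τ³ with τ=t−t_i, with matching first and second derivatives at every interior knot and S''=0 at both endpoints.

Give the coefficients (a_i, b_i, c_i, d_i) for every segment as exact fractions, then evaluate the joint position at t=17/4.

Δ: Δ0=3/2, Δ1=2/3
row 1: diag=10, rhs=-5; c'=3/10, d'=-1/2
back: M1=-1/2
M: M0=0, M1=-1/2, M2=0
seg 0: a=-4, c=M0/2=0, d=(M1−M0)/(6·2)=-1/24, b=Δ0−h0·(2M0+M1)/6=5/3
seg 1: a=-1, c=M1/2=-1/4, d=(M2−M1)/(6·3)=1/36, b=Δ1−h1·(2M1+M2)/6=7/6
t_q=17/4 → seg 1, τ=9/4; S=-1+7/6·τ+-1/4·τ²+1/36·τ³=173/256

  seg 0: a=-4 b=5/3 c=0 d=-1/24
  seg 1: a=-1 b=7/6 c=-1/4 d=1/36
S(17/4) = 173/256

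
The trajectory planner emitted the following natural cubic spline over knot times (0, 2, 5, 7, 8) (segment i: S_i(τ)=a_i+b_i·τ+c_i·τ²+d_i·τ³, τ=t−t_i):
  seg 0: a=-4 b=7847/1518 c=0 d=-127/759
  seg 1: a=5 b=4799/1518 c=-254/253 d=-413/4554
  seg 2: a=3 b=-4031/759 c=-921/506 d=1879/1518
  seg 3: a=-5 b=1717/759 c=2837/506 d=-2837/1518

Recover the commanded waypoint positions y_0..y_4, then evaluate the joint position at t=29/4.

y_0 = S_0(0) = a_0 = -4
y_1 = S_1(0) = a_1 = 5
y_2 = S_2(0) = a_2 = 3
y_3 = S_3(0) = a_3 = -5
y_4 = S_3(1) = 1
t_q=29/4 is in segment 3 (τ=1/4); S_3(τ)=-133203/32384

y_0=-4 y_1=5 y_2=3 y_3=-5 y_4=1
S(29/4) = -133203/32384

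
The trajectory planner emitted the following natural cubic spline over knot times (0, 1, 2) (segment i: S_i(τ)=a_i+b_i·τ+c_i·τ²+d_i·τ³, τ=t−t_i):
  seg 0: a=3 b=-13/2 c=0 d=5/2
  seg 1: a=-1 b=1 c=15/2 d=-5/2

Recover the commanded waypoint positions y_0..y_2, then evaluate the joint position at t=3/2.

y_0=3 y_1=-1 y_2=5
S(3/2) = 17/16

y_0 = S_0(0) = a_0 = 3
y_1 = S_1(0) = a_1 = -1
y_2 = S_1(1) = 5
t_q=3/2 is in segment 1 (τ=1/2); S_1(τ)=17/16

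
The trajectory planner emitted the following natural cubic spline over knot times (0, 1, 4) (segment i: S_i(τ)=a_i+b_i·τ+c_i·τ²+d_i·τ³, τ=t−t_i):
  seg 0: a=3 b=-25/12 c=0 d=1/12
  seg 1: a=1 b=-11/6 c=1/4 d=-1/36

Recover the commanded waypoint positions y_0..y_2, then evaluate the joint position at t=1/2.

y_0 = S_0(0) = a_0 = 3
y_1 = S_1(0) = a_1 = 1
y_2 = S_1(3) = -3
t_q=1/2 is in segment 0 (τ=1/2); S_0(τ)=63/32

y_0=3 y_1=1 y_2=-3
S(1/2) = 63/32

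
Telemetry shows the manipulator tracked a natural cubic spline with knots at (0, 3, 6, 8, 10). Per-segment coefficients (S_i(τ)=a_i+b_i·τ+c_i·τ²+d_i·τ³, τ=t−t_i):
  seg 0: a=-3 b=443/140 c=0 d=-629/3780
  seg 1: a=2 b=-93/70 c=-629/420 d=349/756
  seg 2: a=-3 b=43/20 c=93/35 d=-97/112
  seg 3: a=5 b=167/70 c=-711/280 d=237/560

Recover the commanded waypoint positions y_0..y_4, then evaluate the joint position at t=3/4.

y_0=-3 y_1=2 y_2=-3 y_3=5 y_4=3
S(3/4) = -1249/1792

y_0 = S_0(0) = a_0 = -3
y_1 = S_1(0) = a_1 = 2
y_2 = S_2(0) = a_2 = -3
y_3 = S_3(0) = a_3 = 5
y_4 = S_3(2) = 3
t_q=3/4 is in segment 0 (τ=3/4); S_0(τ)=-1249/1792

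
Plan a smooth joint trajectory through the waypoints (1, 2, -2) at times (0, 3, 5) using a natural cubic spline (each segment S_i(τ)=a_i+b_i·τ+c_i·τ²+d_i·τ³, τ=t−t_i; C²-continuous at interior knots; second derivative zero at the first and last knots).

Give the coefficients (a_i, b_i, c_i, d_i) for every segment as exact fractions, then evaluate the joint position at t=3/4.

  seg 0: a=1 b=31/30 c=0 d=-7/90
  seg 1: a=2 b=-16/15 c=-7/10 d=7/60
S(3/4) = 223/128

Δ: Δ0=1/3, Δ1=-2
row 1: diag=10, rhs=-14; c'=1/5, d'=-7/5
back: M1=-7/5
M: M0=0, M1=-7/5, M2=0
seg 0: a=1, c=M0/2=0, d=(M1−M0)/(6·3)=-7/90, b=Δ0−h0·(2M0+M1)/6=31/30
seg 1: a=2, c=M1/2=-7/10, d=(M2−M1)/(6·2)=7/60, b=Δ1−h1·(2M1+M2)/6=-16/15
t_q=3/4 → seg 0, τ=3/4; S=1+31/30·τ+0·τ²+-7/90·τ³=223/128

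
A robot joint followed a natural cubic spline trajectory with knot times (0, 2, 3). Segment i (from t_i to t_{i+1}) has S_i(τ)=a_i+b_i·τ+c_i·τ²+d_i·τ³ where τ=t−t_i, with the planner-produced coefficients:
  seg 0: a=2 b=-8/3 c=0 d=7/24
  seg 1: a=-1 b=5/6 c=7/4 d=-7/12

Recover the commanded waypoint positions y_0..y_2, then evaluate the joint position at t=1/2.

y_0 = S_0(0) = a_0 = 2
y_1 = S_1(0) = a_1 = -1
y_2 = S_1(1) = 1
t_q=1/2 is in segment 0 (τ=1/2); S_0(τ)=45/64

y_0=2 y_1=-1 y_2=1
S(1/2) = 45/64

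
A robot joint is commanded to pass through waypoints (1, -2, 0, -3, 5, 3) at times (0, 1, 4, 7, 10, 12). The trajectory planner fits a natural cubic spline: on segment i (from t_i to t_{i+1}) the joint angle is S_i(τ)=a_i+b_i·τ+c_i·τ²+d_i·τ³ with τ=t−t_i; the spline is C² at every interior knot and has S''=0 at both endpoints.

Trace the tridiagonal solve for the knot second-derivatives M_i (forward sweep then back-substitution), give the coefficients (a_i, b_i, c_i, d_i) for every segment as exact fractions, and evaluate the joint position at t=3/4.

  seg 0: a=1 b=-10783/2979 c=0 d=1846/2979
  seg 1: a=-2 b=-5245/2979 c=1846/993 d=-9383/26811
  seg 2: a=0 b=-166/2979 c=-3845/2979 d=8722/26811
  seg 3: a=-3 b=2930/2979 c=4877/2979 d=-9617/26811
  seg 4: a=5 b=3341/2979 c=-1580/993 d=790/2979
S(3/4) = -46181/31776

Δ: Δ0=-3, Δ1=2/3, Δ2=-1, Δ3=8/3, Δ4=-1
row 1: diag=8, rhs=22; c'=3/8, d'=11/4
row 2: denom=12−3·3/8=87/8; d'=(-10−3·11/4)/(87/8)=-146/87
row 3: denom=12−3·8/29=324/29; d'=(22−3·-146/87)/(324/29)=196/81
row 4: denom=10−3·29/108=331/36; d'=(-22−3·196/81)/(331/36)=-3160/993
back: M4=-3160/993
back: M3=196/81−29/108·-3160/993=9754/2979
back: M2=-146/87−8/29·9754/2979=-7690/2979
back: M1=11/4−3/8·-7690/2979=3692/993
M: M0=0, M1=3692/993, M2=-7690/2979, M3=9754/2979, M4=-3160/993, M5=0
seg 0: a=1, c=M0/2=0, d=(M1−M0)/(6·1)=1846/2979, b=Δ0−h0·(2M0+M1)/6=-10783/2979
seg 1: a=-2, c=M1/2=1846/993, d=(M2−M1)/(6·3)=-9383/26811, b=Δ1−h1·(2M1+M2)/6=-5245/2979
seg 2: a=0, c=M2/2=-3845/2979, d=(M3−M2)/(6·3)=8722/26811, b=Δ2−h2·(2M2+M3)/6=-166/2979
seg 3: a=-3, c=M3/2=4877/2979, d=(M4−M3)/(6·3)=-9617/26811, b=Δ3−h3·(2M3+M4)/6=2930/2979
seg 4: a=5, c=M4/2=-1580/993, d=(M5−M4)/(6·2)=790/2979, b=Δ4−h4·(2M4+M5)/6=3341/2979
t_q=3/4 → seg 0, τ=3/4; S=1+-10783/2979·τ+0·τ²+1846/2979·τ³=-46181/31776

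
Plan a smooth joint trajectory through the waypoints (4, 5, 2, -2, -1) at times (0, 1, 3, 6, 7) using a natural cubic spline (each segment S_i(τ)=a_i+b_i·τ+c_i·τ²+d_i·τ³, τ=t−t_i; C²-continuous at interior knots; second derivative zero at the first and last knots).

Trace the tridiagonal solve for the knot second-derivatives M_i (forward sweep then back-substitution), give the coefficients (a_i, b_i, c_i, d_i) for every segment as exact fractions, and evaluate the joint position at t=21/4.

  seg 0: a=4 b=3361/2364 c=0 d=-997/2364
  seg 1: a=5 b=185/1182 c=-997/788 d=1033/4728
  seg 2: a=2 b=-1349/591 c=9/197 d=160/1773
  seg 3: a=-2 b=253/591 c=169/197 d=-169/591
S(21/4) = -5915/3152

Δ: Δ0=1, Δ1=-3/2, Δ2=-4/3, Δ3=1
row 1: diag=6, rhs=-15; c'=1/3, d'=-5/2
row 2: denom=10−2·1/3=28/3; d'=(1−2·-5/2)/(28/3)=9/14
row 3: denom=8−3·9/28=197/28; d'=(14−3·9/14)/(197/28)=338/197
back: M3=338/197
back: M2=9/14−9/28·338/197=18/197
back: M1=-5/2−1/3·18/197=-997/394
M: M0=0, M1=-997/394, M2=18/197, M3=338/197, M4=0
seg 0: a=4, c=M0/2=0, d=(M1−M0)/(6·1)=-997/2364, b=Δ0−h0·(2M0+M1)/6=3361/2364
seg 1: a=5, c=M1/2=-997/788, d=(M2−M1)/(6·2)=1033/4728, b=Δ1−h1·(2M1+M2)/6=185/1182
seg 2: a=2, c=M2/2=9/197, d=(M3−M2)/(6·3)=160/1773, b=Δ2−h2·(2M2+M3)/6=-1349/591
seg 3: a=-2, c=M3/2=169/197, d=(M4−M3)/(6·1)=-169/591, b=Δ3−h3·(2M3+M4)/6=253/591
t_q=21/4 → seg 2, τ=9/4; S=2+-1349/591·τ+9/197·τ²+160/1773·τ³=-5915/3152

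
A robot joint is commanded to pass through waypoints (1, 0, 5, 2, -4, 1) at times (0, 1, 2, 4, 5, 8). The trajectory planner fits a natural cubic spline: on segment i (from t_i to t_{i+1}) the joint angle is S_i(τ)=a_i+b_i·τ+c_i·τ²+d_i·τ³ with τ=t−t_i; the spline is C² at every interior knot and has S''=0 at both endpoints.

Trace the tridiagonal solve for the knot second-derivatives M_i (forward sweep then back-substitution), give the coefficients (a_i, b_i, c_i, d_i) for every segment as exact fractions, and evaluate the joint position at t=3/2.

  seg 0: a=1 b=-16027/5718 c=0 d=10309/5718
  seg 1: a=0 b=7450/2859 c=10309/1906 d=-17237/5718
  seg 2: a=5 b=25043/5718 c=-3464/953 d=1987/5718
  seg 3: a=2 b=-34249/5718 c=-1477/953 d=8803/5718
  seg 4: a=-4 b=-12782/2859 c=5849/1906 d=-5849/17154
S(3/2) = 34739/15248

Δ: Δ0=-1, Δ1=5, Δ2=-3/2, Δ3=-6, Δ4=5/3
row 1: diag=4, rhs=36; c'=1/4, d'=9
row 2: denom=6−1·1/4=23/4; d'=(-39−1·9)/(23/4)=-192/23
row 3: denom=6−2·8/23=122/23; d'=(-27−2·-192/23)/(122/23)=-237/122
row 4: denom=8−1·23/122=953/122; d'=(46−1·-237/122)/(953/122)=5849/953
back: M4=5849/953
back: M3=-237/122−23/122·5849/953=-2954/953
back: M2=-192/23−8/23·-2954/953=-6928/953
back: M1=9−1/4·-6928/953=10309/953
M: M0=0, M1=10309/953, M2=-6928/953, M3=-2954/953, M4=5849/953, M5=0
seg 0: a=1, c=M0/2=0, d=(M1−M0)/(6·1)=10309/5718, b=Δ0−h0·(2M0+M1)/6=-16027/5718
seg 1: a=0, c=M1/2=10309/1906, d=(M2−M1)/(6·1)=-17237/5718, b=Δ1−h1·(2M1+M2)/6=7450/2859
seg 2: a=5, c=M2/2=-3464/953, d=(M3−M2)/(6·2)=1987/5718, b=Δ2−h2·(2M2+M3)/6=25043/5718
seg 3: a=2, c=M3/2=-1477/953, d=(M4−M3)/(6·1)=8803/5718, b=Δ3−h3·(2M3+M4)/6=-34249/5718
seg 4: a=-4, c=M4/2=5849/1906, d=(M5−M4)/(6·3)=-5849/17154, b=Δ4−h4·(2M4+M5)/6=-12782/2859
t_q=3/2 → seg 1, τ=1/2; S=0+7450/2859·τ+10309/1906·τ²+-17237/5718·τ³=34739/15248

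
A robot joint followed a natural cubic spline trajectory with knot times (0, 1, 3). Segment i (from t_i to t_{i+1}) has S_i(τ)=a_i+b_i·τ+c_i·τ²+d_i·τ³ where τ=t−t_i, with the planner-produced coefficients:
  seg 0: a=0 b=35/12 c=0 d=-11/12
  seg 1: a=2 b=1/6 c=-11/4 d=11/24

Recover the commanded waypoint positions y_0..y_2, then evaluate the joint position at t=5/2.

y_0=0 y_1=2 y_2=-5
S(5/2) = -153/64

y_0 = S_0(0) = a_0 = 0
y_1 = S_1(0) = a_1 = 2
y_2 = S_1(2) = -5
t_q=5/2 is in segment 1 (τ=3/2); S_1(τ)=-153/64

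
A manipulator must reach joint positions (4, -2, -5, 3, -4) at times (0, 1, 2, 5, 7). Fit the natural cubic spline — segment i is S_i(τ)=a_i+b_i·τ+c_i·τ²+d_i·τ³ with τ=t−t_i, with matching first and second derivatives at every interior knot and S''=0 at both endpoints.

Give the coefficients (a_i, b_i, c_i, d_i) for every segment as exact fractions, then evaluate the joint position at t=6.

  seg 0: a=4 b=-10691/1644 c=0 d=827/1644
  seg 1: a=-2 b=-4105/822 c=827/548 d=797/1644
  seg 2: a=-5 b=-857/1644 c=406/137 d=-3125/4932
  seg 3: a=3 b=125/822 c=-1501/548 d=1501/3288
S(6) = 953/1096

Δ: Δ0=-6, Δ1=-3, Δ2=8/3, Δ3=-7/2
row 1: diag=4, rhs=18; c'=1/4, d'=9/2
row 2: denom=8−1·1/4=31/4; d'=(34−1·9/2)/(31/4)=118/31
row 3: denom=10−3·12/31=274/31; d'=(-37−3·118/31)/(274/31)=-1501/274
back: M3=-1501/274
back: M2=118/31−12/31·-1501/274=812/137
back: M1=9/2−1/4·812/137=827/274
M: M0=0, M1=827/274, M2=812/137, M3=-1501/274, M4=0
seg 0: a=4, c=M0/2=0, d=(M1−M0)/(6·1)=827/1644, b=Δ0−h0·(2M0+M1)/6=-10691/1644
seg 1: a=-2, c=M1/2=827/548, d=(M2−M1)/(6·1)=797/1644, b=Δ1−h1·(2M1+M2)/6=-4105/822
seg 2: a=-5, c=M2/2=406/137, d=(M3−M2)/(6·3)=-3125/4932, b=Δ2−h2·(2M2+M3)/6=-857/1644
seg 3: a=3, c=M3/2=-1501/548, d=(M4−M3)/(6·2)=1501/3288, b=Δ3−h3·(2M3+M4)/6=125/822
t_q=6 → seg 3, τ=1; S=3+125/822·τ+-1501/548·τ²+1501/3288·τ³=953/1096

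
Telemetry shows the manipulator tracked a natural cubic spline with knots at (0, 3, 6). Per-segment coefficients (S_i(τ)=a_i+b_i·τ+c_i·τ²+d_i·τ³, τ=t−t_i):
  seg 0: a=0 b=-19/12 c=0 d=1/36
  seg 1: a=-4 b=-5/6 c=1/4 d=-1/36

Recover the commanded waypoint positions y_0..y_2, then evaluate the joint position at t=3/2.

y_0 = S_0(0) = a_0 = 0
y_1 = S_1(0) = a_1 = -4
y_2 = S_1(3) = -5
t_q=3/2 is in segment 0 (τ=3/2); S_0(τ)=-73/32

y_0=0 y_1=-4 y_2=-5
S(3/2) = -73/32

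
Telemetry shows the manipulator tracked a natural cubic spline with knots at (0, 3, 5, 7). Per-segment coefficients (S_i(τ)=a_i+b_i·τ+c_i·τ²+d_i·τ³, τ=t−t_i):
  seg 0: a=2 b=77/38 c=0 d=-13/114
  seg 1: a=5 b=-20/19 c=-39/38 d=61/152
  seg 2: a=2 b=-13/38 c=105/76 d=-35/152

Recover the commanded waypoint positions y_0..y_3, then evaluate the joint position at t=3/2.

y_0 = S_0(0) = a_0 = 2
y_1 = S_1(0) = a_1 = 5
y_2 = S_2(0) = a_2 = 2
y_3 = S_2(2) = 5
t_q=3/2 is in segment 0 (τ=3/2); S_0(τ)=1415/304

y_0=2 y_1=5 y_2=2 y_3=5
S(3/2) = 1415/304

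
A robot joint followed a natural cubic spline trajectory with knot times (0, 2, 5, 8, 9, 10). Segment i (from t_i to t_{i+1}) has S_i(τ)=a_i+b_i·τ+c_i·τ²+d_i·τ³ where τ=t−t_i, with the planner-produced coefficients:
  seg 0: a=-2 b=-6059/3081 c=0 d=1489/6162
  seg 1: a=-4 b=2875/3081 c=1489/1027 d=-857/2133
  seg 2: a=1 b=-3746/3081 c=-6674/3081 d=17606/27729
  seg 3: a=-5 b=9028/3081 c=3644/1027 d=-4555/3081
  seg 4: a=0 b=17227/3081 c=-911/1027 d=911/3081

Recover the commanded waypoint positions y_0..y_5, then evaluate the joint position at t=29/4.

y_0=-2 y_1=-4 y_2=1 y_3=-5 y_4=0 y_5=5
S(29/4) = -179755/32864

y_0 = S_0(0) = a_0 = -2
y_1 = S_1(0) = a_1 = -4
y_2 = S_2(0) = a_2 = 1
y_3 = S_3(0) = a_3 = -5
y_4 = S_4(0) = a_4 = 0
y_5 = S_4(1) = 5
t_q=29/4 is in segment 2 (τ=9/4); S_2(τ)=-179755/32864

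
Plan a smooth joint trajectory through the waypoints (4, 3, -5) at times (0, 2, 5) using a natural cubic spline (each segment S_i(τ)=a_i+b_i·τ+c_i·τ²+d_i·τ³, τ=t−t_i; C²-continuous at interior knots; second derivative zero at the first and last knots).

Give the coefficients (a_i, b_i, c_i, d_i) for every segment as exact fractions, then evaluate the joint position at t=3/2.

  seg 0: a=4 b=-1/15 c=0 d=-13/120
  seg 1: a=3 b=-41/30 c=-13/20 d=13/180
S(3/2) = 1131/320

Δ: Δ0=-1/2, Δ1=-8/3
row 1: diag=10, rhs=-13; c'=3/10, d'=-13/10
back: M1=-13/10
M: M0=0, M1=-13/10, M2=0
seg 0: a=4, c=M0/2=0, d=(M1−M0)/(6·2)=-13/120, b=Δ0−h0·(2M0+M1)/6=-1/15
seg 1: a=3, c=M1/2=-13/20, d=(M2−M1)/(6·3)=13/180, b=Δ1−h1·(2M1+M2)/6=-41/30
t_q=3/2 → seg 0, τ=3/2; S=4+-1/15·τ+0·τ²+-13/120·τ³=1131/320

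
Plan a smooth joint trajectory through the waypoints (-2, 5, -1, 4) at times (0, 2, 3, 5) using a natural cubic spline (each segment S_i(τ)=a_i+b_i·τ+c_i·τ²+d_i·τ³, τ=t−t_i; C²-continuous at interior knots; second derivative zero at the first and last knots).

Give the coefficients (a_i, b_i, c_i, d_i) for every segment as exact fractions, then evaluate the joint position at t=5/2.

  seg 0: a=-2 b=507/70 c=0 d=-131/140
  seg 1: a=5 b=-279/70 c=-393/70 d=18/5
  seg 2: a=-1 b=-309/70 c=363/70 d=-121/140
S(5/2) = 115/56

Δ: Δ0=7/2, Δ1=-6, Δ2=5/2
row 1: diag=6, rhs=-57; c'=1/6, d'=-19/2
row 2: denom=6−1·1/6=35/6; d'=(51−1·-19/2)/(35/6)=363/35
back: M2=363/35
back: M1=-19/2−1/6·363/35=-393/35
M: M0=0, M1=-393/35, M2=363/35, M3=0
seg 0: a=-2, c=M0/2=0, d=(M1−M0)/(6·2)=-131/140, b=Δ0−h0·(2M0+M1)/6=507/70
seg 1: a=5, c=M1/2=-393/70, d=(M2−M1)/(6·1)=18/5, b=Δ1−h1·(2M1+M2)/6=-279/70
seg 2: a=-1, c=M2/2=363/70, d=(M3−M2)/(6·2)=-121/140, b=Δ2−h2·(2M2+M3)/6=-309/70
t_q=5/2 → seg 1, τ=1/2; S=5+-279/70·τ+-393/70·τ²+18/5·τ³=115/56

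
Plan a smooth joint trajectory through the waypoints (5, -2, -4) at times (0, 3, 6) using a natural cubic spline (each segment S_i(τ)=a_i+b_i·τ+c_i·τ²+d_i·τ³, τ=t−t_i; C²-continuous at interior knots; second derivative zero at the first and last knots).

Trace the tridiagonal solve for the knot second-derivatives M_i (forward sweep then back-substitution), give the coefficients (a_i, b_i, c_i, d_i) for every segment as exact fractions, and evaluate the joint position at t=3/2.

  seg 0: a=5 b=-11/4 c=0 d=5/108
  seg 1: a=-2 b=-3/2 c=5/12 d=-5/108
S(3/2) = 33/32

Δ: Δ0=-7/3, Δ1=-2/3
row 1: diag=12, rhs=10; c'=1/4, d'=5/6
back: M1=5/6
M: M0=0, M1=5/6, M2=0
seg 0: a=5, c=M0/2=0, d=(M1−M0)/(6·3)=5/108, b=Δ0−h0·(2M0+M1)/6=-11/4
seg 1: a=-2, c=M1/2=5/12, d=(M2−M1)/(6·3)=-5/108, b=Δ1−h1·(2M1+M2)/6=-3/2
t_q=3/2 → seg 0, τ=3/2; S=5+-11/4·τ+0·τ²+5/108·τ³=33/32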